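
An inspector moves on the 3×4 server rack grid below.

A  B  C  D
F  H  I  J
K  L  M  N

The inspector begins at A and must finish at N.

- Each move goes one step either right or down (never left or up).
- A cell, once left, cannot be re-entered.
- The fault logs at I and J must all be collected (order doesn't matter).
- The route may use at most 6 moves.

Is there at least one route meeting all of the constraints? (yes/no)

One route that works: A → F → H → I → J → N.

yes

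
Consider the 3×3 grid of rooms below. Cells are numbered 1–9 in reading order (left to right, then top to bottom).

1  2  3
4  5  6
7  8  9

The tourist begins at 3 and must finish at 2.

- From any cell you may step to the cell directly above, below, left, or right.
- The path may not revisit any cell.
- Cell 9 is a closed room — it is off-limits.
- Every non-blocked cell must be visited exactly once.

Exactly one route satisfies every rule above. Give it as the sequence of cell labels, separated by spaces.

3 6 5 8 7 4 1 2

Need to visit all 8 open cells exactly once, starting at 3 and ending at 2.
Cell 7 has only two open neighbours (4 and 8), so the path must pass straight through it: one of those is the cell it's entered from and the other is where it exits.
Route from 3: down 1 to 6, left 1 to 5, down 1 to 8, left 1 to 7, up 2 to 1, right 1 to 2 — 7 moves in all.
Check: all 8 open cells covered.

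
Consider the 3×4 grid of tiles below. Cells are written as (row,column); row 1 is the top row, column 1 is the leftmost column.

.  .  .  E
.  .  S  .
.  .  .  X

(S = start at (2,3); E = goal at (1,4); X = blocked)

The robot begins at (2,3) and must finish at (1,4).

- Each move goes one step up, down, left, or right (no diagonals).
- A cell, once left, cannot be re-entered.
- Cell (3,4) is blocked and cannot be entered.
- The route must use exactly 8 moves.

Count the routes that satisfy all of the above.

4

Need simple routes of exactly 8 moves from (2,3) to (1,4) (Manhattan distance 2, so 3 moves are spent on a detour and 3 undoing it).
Enumerating: (2,3) (3,3) (3,2) (2,2) (2,1) (1,1) (1,2) (1,3) (1,4) | (2,3) (3,3) (3,2) (3,1) (2,1) (1,1) (1,2) (1,3) (1,4) | (2,3) (3,3) (3,2) (3,1) (2,1) (2,2) (1,2) (1,3) (1,4) | (2,3) (2,2) (3,2) (3,1) (2,1) (1,1) (1,2) (1,3) (1,4).
That gives 4 routes.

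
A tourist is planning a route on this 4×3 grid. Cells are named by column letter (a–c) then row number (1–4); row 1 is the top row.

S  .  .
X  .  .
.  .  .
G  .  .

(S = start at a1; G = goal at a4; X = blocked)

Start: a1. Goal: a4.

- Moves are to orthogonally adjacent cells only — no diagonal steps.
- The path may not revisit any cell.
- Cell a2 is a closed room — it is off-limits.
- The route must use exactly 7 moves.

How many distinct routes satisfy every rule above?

Need simple routes of exactly 7 moves from a1 to a4 (Manhattan distance 3, so 2 moves are spent on a detour and 2 undoing it).
Branch systematically from the start, pruning whenever the remaining move budget drops below the Manhattan distance to a4 or differs from it in parity. Every completion starts via b1: 9.
That gives 9 routes.

9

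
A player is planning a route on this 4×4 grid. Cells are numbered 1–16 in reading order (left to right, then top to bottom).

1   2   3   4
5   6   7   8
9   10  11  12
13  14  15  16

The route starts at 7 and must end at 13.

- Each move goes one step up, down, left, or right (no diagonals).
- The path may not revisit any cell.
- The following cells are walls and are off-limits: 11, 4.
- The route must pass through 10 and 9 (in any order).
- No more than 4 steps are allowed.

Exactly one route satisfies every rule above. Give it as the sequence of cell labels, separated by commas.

7, 6, 10, 9, 13

The 4-move cap with required stops at 10, 9 leaves no slack for detours.
Route from 7: left to 6, down to 10, left to 9, down to 13 — 4 moves in all.
Check: all required cells visited; 4 ≤ 4 moves.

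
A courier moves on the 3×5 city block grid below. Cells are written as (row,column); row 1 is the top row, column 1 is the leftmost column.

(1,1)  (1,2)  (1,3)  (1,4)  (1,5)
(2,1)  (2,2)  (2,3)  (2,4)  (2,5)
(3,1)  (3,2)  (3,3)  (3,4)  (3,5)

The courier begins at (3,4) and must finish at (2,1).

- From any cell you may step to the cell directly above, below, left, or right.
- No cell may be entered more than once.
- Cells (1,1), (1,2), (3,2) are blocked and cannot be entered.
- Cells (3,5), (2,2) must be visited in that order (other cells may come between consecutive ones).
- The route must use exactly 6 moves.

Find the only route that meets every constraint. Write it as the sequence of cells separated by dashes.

The waypoints must appear in the order (3,5), (2,2), with no cell reused.
Route from (3,4): right to (3,5), up to (2,5), 4× left (reaching (2,1)) — 6 moves in all.
Check: order respected ((3,5) at step 1, (2,2) at step 5); 6 moves as required.

(3,4) - (3,5) - (2,5) - (2,4) - (2,3) - (2,2) - (2,1)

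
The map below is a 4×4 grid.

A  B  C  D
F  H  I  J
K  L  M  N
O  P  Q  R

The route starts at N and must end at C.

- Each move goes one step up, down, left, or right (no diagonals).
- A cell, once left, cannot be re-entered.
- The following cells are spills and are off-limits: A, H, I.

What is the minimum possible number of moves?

The Manhattan distance from N to C is |3−1| + |4−3| = 3, so at least 3 moves are needed.
A route of 3 moves achieves this: N → J → D → C.
Since 3 matches the lower bound, it is optimal.

3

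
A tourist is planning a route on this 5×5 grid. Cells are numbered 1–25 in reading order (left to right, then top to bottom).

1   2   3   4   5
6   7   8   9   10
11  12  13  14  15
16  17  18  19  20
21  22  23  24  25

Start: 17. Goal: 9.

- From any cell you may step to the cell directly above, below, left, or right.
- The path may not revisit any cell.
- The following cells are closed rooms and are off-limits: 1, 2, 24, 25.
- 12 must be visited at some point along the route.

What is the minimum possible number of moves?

Any route passes through 12 somewhere between 17 and 9. Summing Manhattan distances along the two legs (17 → 12 → 9) gives a lower bound of 1 + 3 = 4 moves.
A route of 4 moves achieves this: 17 → 12 → 7 → 8 → 9.
Since 4 matches the lower bound, it is optimal.

4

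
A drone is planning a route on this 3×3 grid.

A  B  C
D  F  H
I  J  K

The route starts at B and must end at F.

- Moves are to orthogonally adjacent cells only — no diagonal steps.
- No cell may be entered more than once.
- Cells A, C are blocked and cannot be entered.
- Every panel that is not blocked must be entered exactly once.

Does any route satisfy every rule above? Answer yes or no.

Colour the cells like a checkerboard: each orthogonal step flips colour, so a Hamiltonian route alternates colours. Here there are 3 cells of one colour and 4 of the other, with start on the opposite colour to the goal — the counts and endpoints can't be arranged into an alternating sequence of length 7, so no Hamiltonian route exists.

no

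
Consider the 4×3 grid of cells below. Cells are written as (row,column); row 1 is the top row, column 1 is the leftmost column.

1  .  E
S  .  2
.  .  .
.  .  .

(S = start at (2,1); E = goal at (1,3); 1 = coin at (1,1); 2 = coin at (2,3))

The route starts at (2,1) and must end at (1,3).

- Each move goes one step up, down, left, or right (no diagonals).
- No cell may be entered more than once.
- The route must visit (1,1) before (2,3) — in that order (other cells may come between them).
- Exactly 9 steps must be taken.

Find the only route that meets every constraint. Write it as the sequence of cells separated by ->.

(2,1) -> (1,1) -> (1,2) -> (2,2) -> (3,2) -> (4,2) -> (4,3) -> (3,3) -> (2,3) -> (1,3)

The waypoints must appear in the order (1,1), (2,3), with no cell reused.
Route from (2,1): up to (1,1), right to (1,2), 3× down (reaching (4,2)), right to (4,3), 3× up (reaching (1,3)) — 9 moves in all.
Check: order respected (1 at step 1, 2 at step 8); 9 moves as required.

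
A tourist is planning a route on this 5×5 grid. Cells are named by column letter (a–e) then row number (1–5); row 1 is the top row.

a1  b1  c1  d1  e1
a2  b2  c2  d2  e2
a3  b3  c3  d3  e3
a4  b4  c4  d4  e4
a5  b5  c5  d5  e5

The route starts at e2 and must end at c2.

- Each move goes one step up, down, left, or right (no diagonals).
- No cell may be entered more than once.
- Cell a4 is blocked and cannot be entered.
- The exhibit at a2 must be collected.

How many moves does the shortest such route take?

Any route passes through a2 somewhere between e2 and c2. Summing Manhattan distances along the two legs (e2 → a2 → c2) gives a lower bound of 4 + 2 = 6 moves.
The shortest route satisfying every rule uses 8 moves: e2 → e1 → d1 → c1 → b1 → a1 → a2 → b2 → c2.
The bound of 6 isn't tight here; checking systematically, no route of length 6 through 7 satisfies every constraint, so 8 is the minimum.

8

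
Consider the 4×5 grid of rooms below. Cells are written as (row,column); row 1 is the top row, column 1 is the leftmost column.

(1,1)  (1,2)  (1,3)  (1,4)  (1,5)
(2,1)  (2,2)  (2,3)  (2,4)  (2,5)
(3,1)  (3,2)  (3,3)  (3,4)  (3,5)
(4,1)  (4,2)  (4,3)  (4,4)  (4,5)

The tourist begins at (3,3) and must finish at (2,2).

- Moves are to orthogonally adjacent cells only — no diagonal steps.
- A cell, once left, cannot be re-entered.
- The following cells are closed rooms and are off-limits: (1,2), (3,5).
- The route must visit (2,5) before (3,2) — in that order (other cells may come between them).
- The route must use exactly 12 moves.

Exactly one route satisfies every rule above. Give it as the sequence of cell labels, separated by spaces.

(3,3) (2,3) (1,3) (1,4) (1,5) (2,5) (2,4) (3,4) (4,4) (4,3) (4,2) (3,2) (2,2)

The waypoints must appear in the order (2,5), (3,2), with no cell reused.
Route from (3,3): up 2 to (1,3), right 2 to (1,5), down 1 to (2,5), left 1 to (2,4), down 2 to (4,4), left 2 to (4,2), up 2 to (2,2) — 12 moves in all.
Check: order respected ((2,5) at step 5, (3,2) at step 11); 12 moves as required.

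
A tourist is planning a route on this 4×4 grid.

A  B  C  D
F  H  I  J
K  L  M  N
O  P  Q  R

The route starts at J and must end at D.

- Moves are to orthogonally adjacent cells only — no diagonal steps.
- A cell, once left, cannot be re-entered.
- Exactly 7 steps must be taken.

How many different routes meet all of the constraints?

Need simple routes of exactly 7 moves from J to D (Manhattan distance 1, so 3 moves are spent on a detour and 3 undoing it).
Enumerating: J N R Q M I C D | J N M I H B C D | J N M L H B C D | J N M L H I C D | J I M L H B C D | J I H F A B C D.
That gives 6 routes.

6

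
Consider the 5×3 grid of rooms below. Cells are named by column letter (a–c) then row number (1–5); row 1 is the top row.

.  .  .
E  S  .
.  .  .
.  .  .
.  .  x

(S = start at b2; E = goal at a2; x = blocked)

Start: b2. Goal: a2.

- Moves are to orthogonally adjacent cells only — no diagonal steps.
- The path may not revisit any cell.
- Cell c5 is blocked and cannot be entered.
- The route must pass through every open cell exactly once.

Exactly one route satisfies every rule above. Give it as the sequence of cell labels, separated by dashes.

Need to visit all 14 open cells exactly once, starting at b2 and ending at a2.
Route from b2: down to b3, left to a3, 2× down (reaching a5), right to b5, up to b4, right to c4, 3× up (reaching c1), 2× left (reaching a1), down to a2 — 13 moves in all.
Check: all 14 open cells covered.

b2 - b3 - a3 - a4 - a5 - b5 - b4 - c4 - c3 - c2 - c1 - b1 - a1 - a2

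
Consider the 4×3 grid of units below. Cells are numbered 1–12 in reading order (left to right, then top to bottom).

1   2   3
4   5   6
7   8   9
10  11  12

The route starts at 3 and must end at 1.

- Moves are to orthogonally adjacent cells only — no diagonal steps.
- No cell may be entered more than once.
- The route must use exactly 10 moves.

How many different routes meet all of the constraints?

Need simple routes of exactly 10 moves from 3 to 1 (Manhattan distance 2, so 4 moves are spent on a detour and 4 undoing it).
Branch systematically from the start, pruning whenever the remaining move budget drops below the Manhattan distance to 1 or differs from it in parity. Grouping the completions by first move — via 6: 6; via 2: 4 — and summing: 6 + 4 = 10.
That gives 10 routes.

10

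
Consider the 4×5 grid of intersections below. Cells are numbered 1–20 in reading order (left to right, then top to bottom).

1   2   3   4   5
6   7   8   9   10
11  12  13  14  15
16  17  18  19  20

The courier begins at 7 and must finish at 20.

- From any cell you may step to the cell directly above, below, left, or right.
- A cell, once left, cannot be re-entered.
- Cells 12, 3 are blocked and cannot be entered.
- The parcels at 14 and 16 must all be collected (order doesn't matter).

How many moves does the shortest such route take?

9

Any route passes through 14 and 16 in some order between 7 and 20. Summing Manhattan distances along each leg and taking the cheapest ordering (7 → 16 → 14 → 20) gives a lower bound of 3 + 4 + 2 = 9 moves.
A route of 9 moves achieves this: 7 → 6 → 11 → 16 → 17 → 18 → 13 → 14 → 19 → 20.
Since 9 matches the lower bound, it is optimal.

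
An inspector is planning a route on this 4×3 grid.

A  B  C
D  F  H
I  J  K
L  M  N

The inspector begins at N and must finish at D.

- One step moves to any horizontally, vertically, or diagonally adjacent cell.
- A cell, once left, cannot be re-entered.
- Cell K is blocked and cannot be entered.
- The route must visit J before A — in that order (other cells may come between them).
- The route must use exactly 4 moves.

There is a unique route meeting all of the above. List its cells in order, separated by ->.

The waypoints must appear in the order J, A, with no cell reused.
Route from N: up-left to J, up to F, up-left to A, down to D — 4 moves in all.
Check: order respected (J at step 1, A at step 3); 4 moves as required.

N -> J -> F -> A -> D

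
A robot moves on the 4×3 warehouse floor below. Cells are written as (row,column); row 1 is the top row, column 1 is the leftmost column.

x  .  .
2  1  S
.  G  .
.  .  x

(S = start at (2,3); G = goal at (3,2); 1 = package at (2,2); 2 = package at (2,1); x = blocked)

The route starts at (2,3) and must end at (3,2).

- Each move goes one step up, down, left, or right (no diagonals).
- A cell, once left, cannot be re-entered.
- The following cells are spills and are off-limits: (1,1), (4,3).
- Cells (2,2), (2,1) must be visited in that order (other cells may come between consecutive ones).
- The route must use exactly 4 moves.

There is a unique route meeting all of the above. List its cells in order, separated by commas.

(2,3), (2,2), (2,1), (3,1), (3,2)

The waypoints must appear in the order (2,2), (2,1), with no cell reused.
Route from (2,3): 2× left (reaching (2,1)), down to (3,1), right to (3,2) — 4 moves in all.
Check: order respected (1 at step 1, 2 at step 2); 4 moves as required.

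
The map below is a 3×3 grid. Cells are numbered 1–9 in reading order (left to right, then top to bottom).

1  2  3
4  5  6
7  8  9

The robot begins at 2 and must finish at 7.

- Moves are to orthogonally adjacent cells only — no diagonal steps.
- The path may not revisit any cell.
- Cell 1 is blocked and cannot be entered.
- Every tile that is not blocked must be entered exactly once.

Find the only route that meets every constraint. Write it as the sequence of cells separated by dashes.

2 - 3 - 6 - 9 - 8 - 5 - 4 - 7

Need to visit all 8 open cells exactly once, starting at 2 and ending at 7.
Cell 9 has only two open neighbours (6 and 8), so the path must pass straight through it: one of those is the cell it's entered from and the other is where it exits.
Route from 2: right to 3, 2× down (reaching 9), left to 8, up to 5, left to 4, down to 7 — 7 moves in all.
Check: all 8 open cells covered.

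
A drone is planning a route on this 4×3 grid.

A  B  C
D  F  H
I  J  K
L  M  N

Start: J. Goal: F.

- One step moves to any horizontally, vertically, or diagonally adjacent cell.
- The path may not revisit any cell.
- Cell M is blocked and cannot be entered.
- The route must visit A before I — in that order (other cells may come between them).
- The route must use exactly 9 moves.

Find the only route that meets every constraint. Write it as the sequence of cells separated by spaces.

The waypoints must appear in the order A, I, with no cell reused.
Route from J: down-right to N, 3× up (reaching C), 2× left (reaching A), 2× down (reaching I), up-right to F — 9 moves in all.
Check: order respected (A at step 6, I at step 8); 9 moves as required.

J N K H C B A D I F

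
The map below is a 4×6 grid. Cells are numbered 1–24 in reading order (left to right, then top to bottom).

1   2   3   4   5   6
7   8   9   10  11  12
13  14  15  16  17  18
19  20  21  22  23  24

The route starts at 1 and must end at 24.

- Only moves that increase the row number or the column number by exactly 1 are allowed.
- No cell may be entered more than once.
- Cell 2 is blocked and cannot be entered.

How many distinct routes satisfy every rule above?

21

A right/down-only route from 1 to 24 makes exactly 3 down-moves and 5 right-moves in some order.
With no other constraints that would be C(8,3) = 56 routes.
Subtract routes through each blocked cell (inclusion–exclusion for overlaps): − through 2: 35 → 21.
That gives 21 routes.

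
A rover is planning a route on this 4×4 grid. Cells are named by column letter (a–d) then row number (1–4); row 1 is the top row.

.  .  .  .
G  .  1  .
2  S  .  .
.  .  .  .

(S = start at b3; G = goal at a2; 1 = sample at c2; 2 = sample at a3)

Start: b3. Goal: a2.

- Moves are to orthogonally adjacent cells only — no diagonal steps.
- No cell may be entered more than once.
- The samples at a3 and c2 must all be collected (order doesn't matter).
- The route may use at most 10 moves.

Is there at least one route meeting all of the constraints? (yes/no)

One route that works: b3 → b2 → c2 → c3 → c4 → b4 → a4 → a3 → a2.

yes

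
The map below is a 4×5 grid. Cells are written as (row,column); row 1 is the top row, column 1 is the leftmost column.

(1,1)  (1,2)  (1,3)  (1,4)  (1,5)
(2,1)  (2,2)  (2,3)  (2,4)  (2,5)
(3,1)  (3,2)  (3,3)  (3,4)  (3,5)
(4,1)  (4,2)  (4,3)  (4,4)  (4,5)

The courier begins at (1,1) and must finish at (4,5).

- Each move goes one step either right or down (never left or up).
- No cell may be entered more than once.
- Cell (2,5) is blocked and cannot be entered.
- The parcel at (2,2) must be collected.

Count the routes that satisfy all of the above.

18

A right/down-only route from (1,1) to (4,5) makes exactly 3 down-moves and 4 right-moves in some order.
With no other constraints that would be C(7,3) = 35 routes.
Split at (2,2) and multiply the segment counts (each segment already excludes blocked cells): (1,1)→(2,2): 2; (2,2)→(4,5): 9; product = 18.
That gives 18 routes.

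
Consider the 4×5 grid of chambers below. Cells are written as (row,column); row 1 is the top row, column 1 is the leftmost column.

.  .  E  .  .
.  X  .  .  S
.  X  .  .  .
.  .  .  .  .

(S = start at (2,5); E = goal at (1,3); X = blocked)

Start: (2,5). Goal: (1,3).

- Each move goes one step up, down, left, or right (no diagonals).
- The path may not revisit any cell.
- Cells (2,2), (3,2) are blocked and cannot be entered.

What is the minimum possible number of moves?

3

The Manhattan distance from (2,5) to (1,3) is |2−1| + |5−3| = 3, so at least 3 moves are needed.
A route of 3 moves achieves this: (2,5) → (1,5) → (1,4) → (1,3).
Since 3 matches the lower bound, it is optimal.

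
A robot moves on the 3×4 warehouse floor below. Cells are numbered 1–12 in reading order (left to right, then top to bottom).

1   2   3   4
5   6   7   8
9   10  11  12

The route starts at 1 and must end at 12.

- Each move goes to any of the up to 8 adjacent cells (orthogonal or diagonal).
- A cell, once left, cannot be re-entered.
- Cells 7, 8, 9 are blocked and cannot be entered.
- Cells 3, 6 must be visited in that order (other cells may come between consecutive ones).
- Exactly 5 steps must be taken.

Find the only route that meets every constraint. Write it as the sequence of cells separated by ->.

The waypoints must appear in the order 3, 6, with no cell reused.
Route from 1: right 2 to 3, down-left 1 to 6, down-right 1 to 11, right 1 to 12 — 5 moves in all.
Check: order respected (3 at step 2, 6 at step 3); 5 moves as required.

1 -> 2 -> 3 -> 6 -> 11 -> 12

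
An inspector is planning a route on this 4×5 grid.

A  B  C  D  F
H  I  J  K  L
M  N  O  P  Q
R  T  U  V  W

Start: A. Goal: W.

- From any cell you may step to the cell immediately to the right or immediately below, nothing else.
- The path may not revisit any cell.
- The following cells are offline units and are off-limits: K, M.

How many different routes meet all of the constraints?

18

A right/down-only route from A to W makes exactly 3 down-moves and 4 right-moves in some order.
With no other constraints that would be C(7,3) = 35 routes.
Subtract routes through each blocked cell (inclusion–exclusion for overlaps): − through K: 12 − through M: 5 → 18.
That gives 18 routes.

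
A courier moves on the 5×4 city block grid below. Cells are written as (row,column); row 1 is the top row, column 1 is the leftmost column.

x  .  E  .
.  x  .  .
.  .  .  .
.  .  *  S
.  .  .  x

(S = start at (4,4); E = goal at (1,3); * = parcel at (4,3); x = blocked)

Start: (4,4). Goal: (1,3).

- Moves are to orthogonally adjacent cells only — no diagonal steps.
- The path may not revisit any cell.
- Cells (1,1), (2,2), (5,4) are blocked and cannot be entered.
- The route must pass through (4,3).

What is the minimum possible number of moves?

4

Any route passes through (4,3) somewhere between (4,4) and (1,3). Summing Manhattan distances along the two legs ((4,4) → (4,3) → (1,3)) gives a lower bound of 1 + 3 = 4 moves.
A route of 4 moves achieves this: (4,4) → (4,3) → (3,3) → (2,3) → (1,3).
Since 4 matches the lower bound, it is optimal.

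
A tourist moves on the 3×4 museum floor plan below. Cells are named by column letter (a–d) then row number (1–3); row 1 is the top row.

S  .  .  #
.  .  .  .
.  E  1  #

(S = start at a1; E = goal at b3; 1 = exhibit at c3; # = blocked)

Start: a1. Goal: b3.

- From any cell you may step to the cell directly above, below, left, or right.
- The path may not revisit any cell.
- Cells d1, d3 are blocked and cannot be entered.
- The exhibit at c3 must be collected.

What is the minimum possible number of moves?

Any route passes through c3 somewhere between a1 and b3. Summing Manhattan distances along the two legs (a1 → c3 → b3) gives a lower bound of 4 + 1 = 5 moves.
A route of 5 moves achieves this: a1 → a2 → b2 → c2 → c3 → b3.
Since 5 matches the lower bound, it is optimal.

5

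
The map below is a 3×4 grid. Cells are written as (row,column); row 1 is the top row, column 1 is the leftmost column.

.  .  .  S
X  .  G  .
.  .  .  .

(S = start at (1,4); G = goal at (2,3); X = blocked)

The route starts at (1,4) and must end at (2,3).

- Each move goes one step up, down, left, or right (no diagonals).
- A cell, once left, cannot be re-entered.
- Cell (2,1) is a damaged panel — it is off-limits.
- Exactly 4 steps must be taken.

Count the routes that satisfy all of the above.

2

Need simple routes of exactly 4 moves from (1,4) to (2,3) (Manhattan distance 2, so 1 moves are spent on a detour and 1 undoing it).
Enumerating: (1,4) (2,4) (3,4) (3,3) (2,3) | (1,4) (1,3) (1,2) (2,2) (2,3).
That gives 2 routes.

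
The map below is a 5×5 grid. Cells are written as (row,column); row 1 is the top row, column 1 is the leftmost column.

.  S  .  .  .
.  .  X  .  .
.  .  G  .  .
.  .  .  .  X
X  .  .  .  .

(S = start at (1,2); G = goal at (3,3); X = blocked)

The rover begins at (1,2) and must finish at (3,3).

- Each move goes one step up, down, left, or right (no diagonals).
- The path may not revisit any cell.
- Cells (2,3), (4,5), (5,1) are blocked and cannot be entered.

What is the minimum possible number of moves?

The Manhattan distance from (1,2) to (3,3) is |1−3| + |2−3| = 3, so at least 3 moves are needed.
A route of 3 moves achieves this: (1,2) → (2,2) → (3,2) → (3,3).
Since 3 matches the lower bound, it is optimal.

3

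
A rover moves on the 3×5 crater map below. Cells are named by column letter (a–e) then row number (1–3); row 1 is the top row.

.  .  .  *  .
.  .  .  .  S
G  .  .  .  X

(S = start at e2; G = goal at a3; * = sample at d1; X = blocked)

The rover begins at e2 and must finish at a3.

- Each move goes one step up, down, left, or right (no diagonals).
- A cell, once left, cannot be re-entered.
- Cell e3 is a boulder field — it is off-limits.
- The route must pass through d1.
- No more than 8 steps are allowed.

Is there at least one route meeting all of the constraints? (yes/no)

yes

One route that works: e2 → e1 → d1 → d2 → d3 → c3 → b3 → a3.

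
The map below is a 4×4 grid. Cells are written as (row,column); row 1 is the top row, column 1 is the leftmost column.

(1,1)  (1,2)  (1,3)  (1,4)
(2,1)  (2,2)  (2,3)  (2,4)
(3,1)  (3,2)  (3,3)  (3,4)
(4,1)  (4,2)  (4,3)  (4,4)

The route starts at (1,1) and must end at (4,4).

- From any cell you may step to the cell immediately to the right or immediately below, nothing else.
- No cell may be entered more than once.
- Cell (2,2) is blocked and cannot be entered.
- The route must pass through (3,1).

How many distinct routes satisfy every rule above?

A right/down-only route from (1,1) to (4,4) makes exactly 3 down-moves and 3 right-moves in some order.
With no other constraints that would be C(6,3) = 20 routes.
Split at (3,1) and multiply the segment counts (each segment already excludes blocked cells): (1,1)→(3,1): 1; (3,1)→(4,4): 4; product = 4.
That gives 4 routes.

4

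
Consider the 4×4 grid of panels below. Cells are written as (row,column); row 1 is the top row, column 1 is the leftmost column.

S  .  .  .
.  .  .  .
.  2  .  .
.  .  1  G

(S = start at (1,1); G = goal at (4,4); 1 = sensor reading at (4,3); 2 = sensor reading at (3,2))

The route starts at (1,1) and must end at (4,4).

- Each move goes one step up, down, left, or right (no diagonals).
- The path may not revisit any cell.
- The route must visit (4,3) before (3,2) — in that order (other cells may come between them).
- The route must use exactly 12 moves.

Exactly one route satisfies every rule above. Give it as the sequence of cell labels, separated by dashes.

The waypoints must appear in the order (4,3), (3,2), with no cell reused.
Route from (1,1): 3× down (reaching (4,1)), 2× right (reaching (4,3)), up to (3,3), left to (3,2), up to (2,2), 2× right (reaching (2,4)), 2× down (reaching (4,4)) — 12 moves in all.
Check: order respected (1 at step 5, 2 at step 7); 12 moves as required.

(1,1) - (2,1) - (3,1) - (4,1) - (4,2) - (4,3) - (3,3) - (3,2) - (2,2) - (2,3) - (2,4) - (3,4) - (4,4)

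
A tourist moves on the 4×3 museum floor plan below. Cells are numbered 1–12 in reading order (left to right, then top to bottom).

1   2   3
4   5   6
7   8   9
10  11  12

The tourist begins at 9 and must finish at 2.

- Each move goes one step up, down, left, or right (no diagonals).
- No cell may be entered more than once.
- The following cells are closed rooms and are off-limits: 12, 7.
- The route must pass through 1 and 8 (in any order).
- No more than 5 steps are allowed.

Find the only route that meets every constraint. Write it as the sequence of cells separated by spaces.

The 5-move cap with required stops at 1, 8 leaves no slack for detours.
Route from 9: left 1 to 8, up 1 to 5, left 1 to 4, up 1 to 1, right 1 to 2 — 5 moves in all.
Check: all required cells visited; 5 ≤ 5 moves.

9 8 5 4 1 2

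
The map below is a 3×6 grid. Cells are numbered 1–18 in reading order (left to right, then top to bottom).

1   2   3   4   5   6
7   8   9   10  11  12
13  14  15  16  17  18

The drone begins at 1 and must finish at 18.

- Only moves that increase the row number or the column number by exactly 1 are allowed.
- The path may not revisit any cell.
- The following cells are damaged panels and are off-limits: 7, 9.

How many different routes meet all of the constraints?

7

A right/down-only route from 1 to 18 makes exactly 2 down-moves and 5 right-moves in some order.
With no other constraints that would be C(7,2) = 21 routes.
Subtract routes through each blocked cell (inclusion–exclusion for overlaps): − through 7: 6 − through 9: 12 + through 7&9: 4 → 7.
That gives 7 routes.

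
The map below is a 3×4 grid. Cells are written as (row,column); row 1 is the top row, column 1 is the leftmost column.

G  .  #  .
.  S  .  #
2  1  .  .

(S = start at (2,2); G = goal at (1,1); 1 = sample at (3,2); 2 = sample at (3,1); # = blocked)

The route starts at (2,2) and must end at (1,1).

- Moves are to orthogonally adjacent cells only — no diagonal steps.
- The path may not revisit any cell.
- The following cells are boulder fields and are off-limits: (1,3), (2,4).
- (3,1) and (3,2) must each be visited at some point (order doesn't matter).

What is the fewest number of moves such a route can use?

4

Any route passes through (3,1) and (3,2) in some order between (2,2) and (1,1). Summing Manhattan distances along each leg and taking the cheapest ordering ((2,2) → (3,2) → (3,1) → (1,1)) gives a lower bound of 1 + 1 + 2 = 4 moves.
A route of 4 moves achieves this: (2,2) → (3,2) → (3,1) → (2,1) → (1,1).
Since 4 matches the lower bound, it is optimal.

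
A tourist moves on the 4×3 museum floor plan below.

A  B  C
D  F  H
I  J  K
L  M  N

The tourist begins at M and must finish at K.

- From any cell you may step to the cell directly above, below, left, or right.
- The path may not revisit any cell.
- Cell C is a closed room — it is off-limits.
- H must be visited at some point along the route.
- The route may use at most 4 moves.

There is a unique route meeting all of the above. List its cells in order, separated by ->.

M -> J -> F -> H -> K

Any route must reach H and still end at K within 4 moves, so the order of the required stops is forced.
Route from M: 2× up (reaching F), right to H, down to K — 4 moves in all.
Check: all required cells visited; 4 ≤ 4 moves.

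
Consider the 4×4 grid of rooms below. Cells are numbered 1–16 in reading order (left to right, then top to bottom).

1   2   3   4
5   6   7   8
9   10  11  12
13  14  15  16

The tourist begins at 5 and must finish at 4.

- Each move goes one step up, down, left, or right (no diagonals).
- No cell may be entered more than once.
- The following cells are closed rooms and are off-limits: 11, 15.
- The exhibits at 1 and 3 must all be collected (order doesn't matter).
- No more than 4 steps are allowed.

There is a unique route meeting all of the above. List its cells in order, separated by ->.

5 -> 1 -> 2 -> 3 -> 4

The budget equals the shortest possible length, so every move has to be on a shortest route through the required cells.
Route from 5: up 1 to 1, right 3 to 4 — 4 moves in all.
Check: all required cells visited; 4 ≤ 4 moves.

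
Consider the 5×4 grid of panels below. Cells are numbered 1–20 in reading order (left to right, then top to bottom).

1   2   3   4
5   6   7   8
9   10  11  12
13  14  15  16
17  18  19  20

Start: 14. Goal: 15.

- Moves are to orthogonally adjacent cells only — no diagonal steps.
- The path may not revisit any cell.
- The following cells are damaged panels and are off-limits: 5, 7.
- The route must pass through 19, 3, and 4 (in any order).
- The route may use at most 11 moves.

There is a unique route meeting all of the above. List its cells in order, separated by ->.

14 -> 10 -> 6 -> 2 -> 3 -> 4 -> 8 -> 12 -> 16 -> 20 -> 19 -> 15

The budget equals the shortest possible length, so every move has to be on a shortest route through the required cells.
Route from 14: 3× up (reaching 2), 2× right (reaching 4), 4× down (reaching 20), left to 19, up to 15 — 11 moves in all.
Check: all required cells visited; 11 ≤ 11 moves.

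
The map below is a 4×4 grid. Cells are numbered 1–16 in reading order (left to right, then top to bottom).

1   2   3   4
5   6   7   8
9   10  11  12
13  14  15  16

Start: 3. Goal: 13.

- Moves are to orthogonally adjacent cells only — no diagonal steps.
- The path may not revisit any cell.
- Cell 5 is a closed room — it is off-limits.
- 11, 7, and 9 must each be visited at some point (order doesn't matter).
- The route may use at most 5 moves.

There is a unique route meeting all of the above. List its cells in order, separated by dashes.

The 5-move cap with required stops at 11, 7, 9 leaves no slack for detours.
Route from 3: down 2 to 11, left 2 to 9, down 1 to 13 — 5 moves in all.
Check: all required cells visited; 5 ≤ 5 moves.

3 - 7 - 11 - 10 - 9 - 13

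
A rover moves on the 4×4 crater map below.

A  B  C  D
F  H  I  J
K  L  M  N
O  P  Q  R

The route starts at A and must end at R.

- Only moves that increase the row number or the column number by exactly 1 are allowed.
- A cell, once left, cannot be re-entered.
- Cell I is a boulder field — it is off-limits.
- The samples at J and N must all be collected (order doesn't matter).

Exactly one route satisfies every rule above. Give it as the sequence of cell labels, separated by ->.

Moves only go right or down, so the column and row indices never decrease.
Route from A: right 3 to D, down 3 to R — 6 moves in all.
Check: all required cells visited.

A -> B -> C -> D -> J -> N -> R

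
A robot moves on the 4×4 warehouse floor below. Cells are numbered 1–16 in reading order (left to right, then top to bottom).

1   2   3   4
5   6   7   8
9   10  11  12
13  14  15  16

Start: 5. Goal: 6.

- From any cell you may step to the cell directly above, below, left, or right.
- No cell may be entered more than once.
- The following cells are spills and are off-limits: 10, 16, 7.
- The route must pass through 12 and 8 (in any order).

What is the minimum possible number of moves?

11

Any route passes through 12 and 8 in some order between 5 and 6. Summing Manhattan distances along each leg and taking the cheapest ordering (5 → 12 → 8 → 6) gives a lower bound of 4 + 1 + 2 = 7 moves.
That bound ignores the blocked cells. Measuring each leg by the fewest moves that actually steer around them (5→12: 6; 12→8: 1; 8→6: 4) raises the lower bound to 11.
A route of 11 moves exists: 5 → 9 → 13 → 14 → 15 → 11 → 12 → 8 → 4 → 3 → 2 → 6.
Since 11 matches that lower bound, it is optimal.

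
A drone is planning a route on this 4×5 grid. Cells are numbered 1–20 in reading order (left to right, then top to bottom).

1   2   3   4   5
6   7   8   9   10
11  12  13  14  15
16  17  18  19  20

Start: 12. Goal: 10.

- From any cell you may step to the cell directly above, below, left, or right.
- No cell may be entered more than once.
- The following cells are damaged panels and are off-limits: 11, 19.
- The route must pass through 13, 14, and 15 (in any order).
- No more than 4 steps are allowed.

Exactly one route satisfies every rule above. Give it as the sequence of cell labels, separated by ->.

Any route must reach 13, 14, and 15 and still end at 10 within 4 moves, so the order of the required stops is forced.
Route from 12: right 3 to 15, up 1 to 10 — 4 moves in all.
Check: all required cells visited; 4 ≤ 4 moves.

12 -> 13 -> 14 -> 15 -> 10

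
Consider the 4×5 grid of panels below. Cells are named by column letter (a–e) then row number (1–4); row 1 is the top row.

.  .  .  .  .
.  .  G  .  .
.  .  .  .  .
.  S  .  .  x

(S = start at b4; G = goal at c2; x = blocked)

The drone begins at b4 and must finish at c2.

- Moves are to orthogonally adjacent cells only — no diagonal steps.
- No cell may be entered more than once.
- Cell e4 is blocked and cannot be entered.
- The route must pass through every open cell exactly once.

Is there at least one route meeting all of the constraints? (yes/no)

no

Colour the cells like a checkerboard: each orthogonal step flips colour, so a Hamiltonian route alternates colours. Here there are 10 cells of one colour and 9 of the other, with start on the opposite colour to the goal — the counts and endpoints can't be arranged into an alternating sequence of length 19, so no Hamiltonian route exists.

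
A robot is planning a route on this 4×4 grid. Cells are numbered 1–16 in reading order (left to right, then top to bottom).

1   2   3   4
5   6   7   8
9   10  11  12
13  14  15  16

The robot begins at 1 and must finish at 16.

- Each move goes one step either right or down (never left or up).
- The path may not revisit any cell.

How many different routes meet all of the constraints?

A right/down-only route from 1 to 16 makes exactly 3 down-moves and 3 right-moves in some order.
With no other constraints that would be C(6,3) = 20 routes.
That gives 20 routes.

20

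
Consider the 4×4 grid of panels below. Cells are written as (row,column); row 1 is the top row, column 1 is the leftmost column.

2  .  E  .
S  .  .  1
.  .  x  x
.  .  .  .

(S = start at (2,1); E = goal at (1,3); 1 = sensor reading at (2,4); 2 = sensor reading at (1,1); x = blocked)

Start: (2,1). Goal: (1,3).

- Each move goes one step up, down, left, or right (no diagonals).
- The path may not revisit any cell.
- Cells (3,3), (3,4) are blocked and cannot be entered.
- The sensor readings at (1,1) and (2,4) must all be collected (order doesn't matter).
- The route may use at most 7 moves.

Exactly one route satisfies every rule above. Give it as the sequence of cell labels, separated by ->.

Any route must reach (1,1) and (2,4) and still end at (1,3) within 7 moves, so the order of the required stops is forced.
Route from (2,1): up 1 to (1,1), right 1 to (1,2), down 1 to (2,2), right 2 to (2,4), up 1 to (1,4), left 1 to (1,3) — 7 moves in all.
Check: all required cells visited; 7 ≤ 7 moves.

(2,1) -> (1,1) -> (1,2) -> (2,2) -> (2,3) -> (2,4) -> (1,4) -> (1,3)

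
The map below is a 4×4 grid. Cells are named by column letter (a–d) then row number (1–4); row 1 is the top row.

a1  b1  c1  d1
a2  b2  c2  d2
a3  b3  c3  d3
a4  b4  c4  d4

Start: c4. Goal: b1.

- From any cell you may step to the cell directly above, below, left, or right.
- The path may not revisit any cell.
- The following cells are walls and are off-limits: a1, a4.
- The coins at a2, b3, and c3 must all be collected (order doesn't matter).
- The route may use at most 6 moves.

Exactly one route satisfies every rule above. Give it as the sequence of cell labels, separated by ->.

c4 -> c3 -> b3 -> a3 -> a2 -> b2 -> b1

The budget equals the shortest possible length, so every move has to be on a shortest route through the required cells.
Route from c4: up 1 to c3, left 2 to a3, up 1 to a2, right 1 to b2, up 1 to b1 — 6 moves in all.
Check: all required cells visited; 6 ≤ 6 moves.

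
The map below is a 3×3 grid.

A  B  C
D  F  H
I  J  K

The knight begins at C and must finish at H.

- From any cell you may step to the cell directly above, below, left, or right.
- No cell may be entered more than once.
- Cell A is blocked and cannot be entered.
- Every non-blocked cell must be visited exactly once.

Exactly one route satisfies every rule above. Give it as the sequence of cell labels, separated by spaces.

Need to visit all 8 open cells exactly once, starting at C and ending at H.
Cell D has only two open neighbours (I and F), so the path must pass straight through it: one of those is the cell it's entered from and the other is where it exits.
Route from C: left 1 to B, down 1 to F, left 1 to D, down 1 to I, right 2 to K, up 1 to H — 7 moves in all.
Check: all 8 open cells covered.

C B F D I J K H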